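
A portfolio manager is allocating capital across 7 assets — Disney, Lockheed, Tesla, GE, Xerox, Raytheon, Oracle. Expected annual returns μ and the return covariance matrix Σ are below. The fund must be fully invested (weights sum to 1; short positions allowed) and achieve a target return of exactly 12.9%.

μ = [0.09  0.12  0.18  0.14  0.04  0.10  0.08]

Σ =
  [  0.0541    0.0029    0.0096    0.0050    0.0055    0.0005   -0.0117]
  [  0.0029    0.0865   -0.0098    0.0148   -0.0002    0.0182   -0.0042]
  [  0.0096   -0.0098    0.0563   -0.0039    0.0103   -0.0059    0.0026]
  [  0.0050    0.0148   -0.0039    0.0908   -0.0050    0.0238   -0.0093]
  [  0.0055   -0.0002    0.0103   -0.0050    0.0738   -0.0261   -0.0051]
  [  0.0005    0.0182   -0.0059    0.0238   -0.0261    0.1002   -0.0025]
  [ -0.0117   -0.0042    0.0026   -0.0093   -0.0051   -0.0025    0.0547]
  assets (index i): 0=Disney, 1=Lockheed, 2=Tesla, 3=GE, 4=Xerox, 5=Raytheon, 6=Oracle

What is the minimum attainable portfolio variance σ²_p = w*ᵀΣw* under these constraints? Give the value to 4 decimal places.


p=Σ⁻¹μ = [1.2623  1.4039  3.2190  1.4130  0.5108  0.7739  2.0105]
q=Σ⁻¹𝟙 = [18.4212  9.7267  13.9173  9.5350  16.8493  11.7145  26.0345]
a=μᵀp=1.317963  b=𝟙ᵀp=10.593312  c=𝟙ᵀq=106.198587  D=ac−b²=27.747506
λ₁=(c·0.129−b)/D = (106.198587·0.129−10.593312)/27.747506 = 0.111949
λ₂=(a−b·0.129)/D = (1.317963−10.593312·0.129)/27.747506 = -0.001751
w* = 0.111949·p + -0.001751·q:
  w_0 = 0.111949·1.2623 + -0.001751·18.4212 = 0.1091  (Disney)
  w_1 = 0.111949·1.4039 + -0.001751·9.7267 = 0.1401  (Lockheed)
  w_2 = 0.111949·3.2190 + -0.001751·13.9173 = 0.3360  (Tesla)
  w_3 = 0.111949·1.4130 + -0.001751·9.5350 = 0.1415  (GE)
  w_4 = 0.111949·0.5108 + -0.001751·16.8493 = 0.0277  (Xerox)
  w_5 = 0.111949·0.7739 + -0.001751·11.7145 = 0.0661  (Raytheon)
  w_6 = 0.111949·2.0105 + -0.001751·26.0345 = 0.1795  (Oracle)
Σw_i=1.0000  μᵀw=0.1290
σ²=wᵀΣw=λ₁·μ_p+λ₂ = 0.111949·0.129 + -0.001751 = 0.012691 ≈ 0.0127

0.0127


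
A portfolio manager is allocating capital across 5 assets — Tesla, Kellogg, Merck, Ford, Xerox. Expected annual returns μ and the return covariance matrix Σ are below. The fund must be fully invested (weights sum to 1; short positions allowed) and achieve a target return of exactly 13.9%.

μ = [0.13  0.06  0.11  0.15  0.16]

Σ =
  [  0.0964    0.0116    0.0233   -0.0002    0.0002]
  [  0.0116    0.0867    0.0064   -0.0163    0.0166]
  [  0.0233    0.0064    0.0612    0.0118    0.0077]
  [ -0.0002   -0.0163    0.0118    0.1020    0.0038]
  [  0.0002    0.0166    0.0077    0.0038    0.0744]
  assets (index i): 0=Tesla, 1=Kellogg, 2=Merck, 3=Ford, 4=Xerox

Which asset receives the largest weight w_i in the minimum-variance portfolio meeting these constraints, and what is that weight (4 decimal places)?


Xerox (0.3543)

u=Σ⁻¹μ = [1.1003  0.3744  0.8362  1.3648  1.9078]
v=Σ⁻¹𝟙 = [6.8726  9.9178  9.5483  9.9358  9.7139]
a=μᵀu=0.767441  b=𝟙ᵀu=5.583412  c=𝟙ᵀv=45.988383  D=ac−b²=4.118858
λ₁=(c·0.139−b)/D = (45.988383·0.139−5.583412)/4.118858 = 0.196407
λ₂=(a−b·0.139)/D = (0.767441−5.583412·0.139)/4.118858 = -0.002101
w* = 0.196407·u + -0.002101·v:
  w_0 = 0.196407·1.1003 + -0.002101·6.8726 = 0.2017  (Tesla)
  w_1 = 0.196407·0.3744 + -0.002101·9.9178 = 0.0527  (Kellogg)
  w_2 = 0.196407·0.8362 + -0.002101·9.5483 = 0.1442  (Merck)
  w_3 = 0.196407·1.3648 + -0.002101·9.9358 = 0.2472  (Ford)
  w_4 = 0.196407·1.9078 + -0.002101·9.7139 = 0.3543  (Xerox)
Σw_i=1.0000  μᵀw=0.1390
σ²=wᵀΣw=λ₁·μ_p+λ₂ = 0.196407·0.139 + -0.002101 = 0.025200 ≈ 0.0252


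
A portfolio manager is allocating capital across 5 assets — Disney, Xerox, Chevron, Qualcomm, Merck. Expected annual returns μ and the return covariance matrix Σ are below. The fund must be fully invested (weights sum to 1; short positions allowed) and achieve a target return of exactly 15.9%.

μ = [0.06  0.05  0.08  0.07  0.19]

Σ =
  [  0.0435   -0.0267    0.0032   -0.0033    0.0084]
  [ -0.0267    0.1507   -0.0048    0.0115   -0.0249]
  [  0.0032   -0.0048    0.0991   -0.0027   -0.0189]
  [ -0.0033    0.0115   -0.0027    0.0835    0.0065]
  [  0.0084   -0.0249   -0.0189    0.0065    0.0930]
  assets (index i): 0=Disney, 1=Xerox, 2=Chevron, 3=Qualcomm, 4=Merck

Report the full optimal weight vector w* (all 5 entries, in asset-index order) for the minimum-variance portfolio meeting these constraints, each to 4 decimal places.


-0.0758  0.0923  0.2496  0.0038  0.7299

p=Σ⁻¹μ = [1.4728  0.9813  1.2798  0.6167  2.3897]
q=Σ⁻¹𝟙 = [28.5337  13.5429  12.7163  10.5875  13.6457]
a=μᵀp=0.737028  b=𝟙ᵀp=6.740290  c=𝟙ᵀq=79.026169  D=ac−b²=12.812998
λ₁=(c·0.159−b)/D = (79.026169·0.159−6.740290)/12.812998 = 0.454606
λ₂=(a−b·0.159)/D = (0.737028−6.740290·0.159)/12.812998 = -0.026120
w* = 0.454606·p + -0.026120·q:
  w_0 = 0.454606·1.4728 + -0.026120·28.5337 = -0.0758  (Disney)
  w_1 = 0.454606·0.9813 + -0.026120·13.5429 = 0.0923  (Xerox)
  w_2 = 0.454606·1.2798 + -0.026120·12.7163 = 0.2496  (Chevron)
  w_3 = 0.454606·0.6167 + -0.026120·10.5875 = 0.0038  (Qualcomm)
  w_4 = 0.454606·2.3897 + -0.026120·13.6457 = 0.7299  (Merck)
Σw_i=1.0000  μᵀw=0.1590
σ²=wᵀΣw=λ₁·μ_p+λ₂ = 0.454606·0.159 + -0.026120 = 0.046162 ≈ 0.0462


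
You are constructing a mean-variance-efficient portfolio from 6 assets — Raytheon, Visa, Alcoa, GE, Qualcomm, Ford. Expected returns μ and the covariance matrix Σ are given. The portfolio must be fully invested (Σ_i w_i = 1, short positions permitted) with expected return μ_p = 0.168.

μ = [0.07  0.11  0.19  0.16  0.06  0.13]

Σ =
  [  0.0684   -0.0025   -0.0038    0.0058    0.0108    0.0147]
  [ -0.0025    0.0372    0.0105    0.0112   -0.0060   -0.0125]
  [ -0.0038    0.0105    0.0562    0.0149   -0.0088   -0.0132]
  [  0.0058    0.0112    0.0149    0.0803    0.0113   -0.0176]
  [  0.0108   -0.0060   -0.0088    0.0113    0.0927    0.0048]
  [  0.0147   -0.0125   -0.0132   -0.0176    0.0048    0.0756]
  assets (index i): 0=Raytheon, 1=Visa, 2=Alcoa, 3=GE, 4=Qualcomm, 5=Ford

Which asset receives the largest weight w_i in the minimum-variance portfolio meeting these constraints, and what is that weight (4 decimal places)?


x=Σ⁻¹μ = [0.4217  2.7125  3.3162  1.5138  0.7502  2.9699]
y=Σ⁻¹𝟙 = [9.9385  28.9728  17.6203  7.2553  11.2505  20.1368]
a=μᵀx=1.631267  b=𝟙ᵀx=11.684201  c=𝟙ᵀy=95.174042  D=ac−b²=18.733685
λ₁=(c·0.168−b)/D = (95.174042·0.168−11.684201)/18.733685 = 0.229802
λ₂=(a−b·0.168)/D = (1.631267−11.684201·0.168)/18.733685 = -0.017705
w* = 0.229802·x + -0.017705·y:
  w_0 = 0.229802·0.4217 + -0.017705·9.9385 = -0.0791  (Raytheon)
  w_1 = 0.229802·2.7125 + -0.017705·28.9728 = 0.1104  (Visa)
  w_2 = 0.229802·3.3162 + -0.017705·17.6203 = 0.4501  (Alcoa)
  w_3 = 0.229802·1.5138 + -0.017705·7.2553 = 0.2194  (GE)
  w_4 = 0.229802·0.7502 + -0.017705·11.2505 = -0.0268  (Qualcomm)
  w_5 = 0.229802·2.9699 + -0.017705·20.1368 = 0.3260  (Ford)
Σw_i=1.0000  μᵀw=0.1680
σ²=wᵀΣw=λ₁·μ_p+λ₂ = 0.229802·0.168 + -0.017705 = 0.020902 ≈ 0.0209

Alcoa (0.4501)


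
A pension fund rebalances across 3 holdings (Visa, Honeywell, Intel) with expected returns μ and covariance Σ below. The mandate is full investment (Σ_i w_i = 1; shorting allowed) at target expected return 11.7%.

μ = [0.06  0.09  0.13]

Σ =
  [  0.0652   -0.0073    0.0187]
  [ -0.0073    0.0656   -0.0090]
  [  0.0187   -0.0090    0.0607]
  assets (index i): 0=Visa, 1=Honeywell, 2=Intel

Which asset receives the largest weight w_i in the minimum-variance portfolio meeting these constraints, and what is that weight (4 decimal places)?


p=Σ⁻¹μ = [0.4677  1.7333  2.2546]
q=Σ⁻¹𝟙 = [13.0720  18.7885  15.2331]
a=μᵀp=0.477157  b=𝟙ᵀp=4.455588  c=𝟙ᵀq=47.093610  D=ac−b²=2.618778
λ₁=(c·0.117−b)/D = (47.093610·0.117−4.455588)/2.618778 = 0.402617
λ₂=(a−b·0.117)/D = (0.477157−4.455588·0.117)/2.618778 = -0.016858
w* = 0.402617·p + -0.016858·q:
  w_0 = 0.402617·0.4677 + -0.016858·13.0720 = -0.0321  (Visa)
  w_1 = 0.402617·1.7333 + -0.016858·18.7885 = 0.3811  (Honeywell)
  w_2 = 0.402617·2.2546 + -0.016858·15.2331 = 0.6509  (Intel)
Σw_i=1.0000  μᵀw=0.1170
σ²=wᵀΣw=λ₁·μ_p+λ₂ = 0.402617·0.117 + -0.016858 = 0.030248 ≈ 0.0302

Intel (0.6509)


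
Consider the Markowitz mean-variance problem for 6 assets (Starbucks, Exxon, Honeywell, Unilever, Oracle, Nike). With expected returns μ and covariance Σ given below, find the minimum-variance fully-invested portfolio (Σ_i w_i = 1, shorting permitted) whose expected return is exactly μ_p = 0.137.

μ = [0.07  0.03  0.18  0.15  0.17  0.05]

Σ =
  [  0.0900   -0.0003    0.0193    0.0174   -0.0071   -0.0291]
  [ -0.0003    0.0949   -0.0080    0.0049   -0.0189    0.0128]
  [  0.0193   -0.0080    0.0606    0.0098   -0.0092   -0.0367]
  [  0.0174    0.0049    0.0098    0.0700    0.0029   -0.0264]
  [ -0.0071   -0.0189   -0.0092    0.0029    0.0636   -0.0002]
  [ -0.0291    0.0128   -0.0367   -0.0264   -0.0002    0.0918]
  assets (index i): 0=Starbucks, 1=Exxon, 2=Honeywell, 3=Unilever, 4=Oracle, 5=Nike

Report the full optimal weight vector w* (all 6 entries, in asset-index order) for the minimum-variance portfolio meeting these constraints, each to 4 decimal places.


0.0243  0.0469  0.3350  0.1519  0.2392  0.2026

g=Σ⁻¹μ = [0.6025  0.9067  5.0863  2.3173  3.6502  3.3170]
h=Σ⁻¹𝟙 = [12.8489  13.4786  34.6032  16.1744  25.5305  31.6277]
a=μᵀg=2.118898  b=𝟙ᵀg=15.880089  c=𝟙ᵀh=134.263306  D=ac−b²=32.313015
λ₁=(c·0.137−b)/D = (134.263306·0.137−15.880089)/32.313015 = 0.077801
λ₂=(a−b·0.137)/D = (2.118898−15.880089·0.137)/32.313015 = -0.001754
w* = 0.077801·g + -0.001754·h:
  w_0 = 0.077801·0.6025 + -0.001754·12.8489 = 0.0243  (Starbucks)
  w_1 = 0.077801·0.9067 + -0.001754·13.4786 = 0.0469  (Exxon)
  w_2 = 0.077801·5.0863 + -0.001754·34.6032 = 0.3350  (Honeywell)
  w_3 = 0.077801·2.3173 + -0.001754·16.1744 = 0.1519  (Unilever)
  w_4 = 0.077801·3.6502 + -0.001754·25.5305 = 0.2392  (Oracle)
  w_5 = 0.077801·3.3170 + -0.001754·31.6277 = 0.2026  (Nike)
Σw_i=1.0000  μᵀw=0.1370
σ²=wᵀΣw=λ₁·μ_p+λ₂ = 0.077801·0.137 + -0.001754 = 0.008905 ≈ 0.0089


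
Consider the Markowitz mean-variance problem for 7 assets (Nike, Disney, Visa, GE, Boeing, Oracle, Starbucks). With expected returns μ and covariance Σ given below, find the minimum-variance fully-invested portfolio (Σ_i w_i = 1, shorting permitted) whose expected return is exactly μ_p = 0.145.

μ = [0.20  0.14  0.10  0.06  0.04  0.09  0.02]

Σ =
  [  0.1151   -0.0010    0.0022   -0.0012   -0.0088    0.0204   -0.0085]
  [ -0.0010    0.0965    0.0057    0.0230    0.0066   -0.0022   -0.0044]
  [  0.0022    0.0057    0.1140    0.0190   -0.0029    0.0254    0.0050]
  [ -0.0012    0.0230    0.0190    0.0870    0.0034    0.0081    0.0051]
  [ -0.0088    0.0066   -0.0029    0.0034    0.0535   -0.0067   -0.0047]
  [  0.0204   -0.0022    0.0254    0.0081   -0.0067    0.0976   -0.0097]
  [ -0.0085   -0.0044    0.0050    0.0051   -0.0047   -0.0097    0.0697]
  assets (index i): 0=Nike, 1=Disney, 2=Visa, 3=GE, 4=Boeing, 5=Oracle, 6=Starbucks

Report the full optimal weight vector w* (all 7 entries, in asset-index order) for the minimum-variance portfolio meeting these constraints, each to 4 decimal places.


g=Σ⁻¹μ = [1.7698  1.3868  0.6342  0.0774  1.0263  0.5505  0.6850]
h=Σ⁻¹𝟙 = [9.9922  8.4223  4.7807  5.5026  22.0557  9.9719  18.2269]
a=μᵀg=0.720480  b=𝟙ᵀg=6.130020  c=𝟙ᵀh=78.952251  D=ac−b²=19.306366
λ₁=(c·0.145−b)/D = (78.952251·0.145−6.130020)/19.306366 = 0.275456
λ₂=(a−b·0.145)/D = (0.720480−6.130020·0.145)/19.306366 = -0.008721
w* = 0.275456·g + -0.008721·h:
  w_0 = 0.275456·1.7698 + -0.008721·9.9922 = 0.4004  (Nike)
  w_1 = 0.275456·1.3868 + -0.008721·8.4223 = 0.3085  (Disney)
  w_2 = 0.275456·0.6342 + -0.008721·4.7807 = 0.1330  (Visa)
  w_3 = 0.275456·0.0774 + -0.008721·5.5026 = -0.0267  (GE)
  w_4 = 0.275456·1.0263 + -0.008721·22.0557 = 0.0903  (Boeing)
  w_5 = 0.275456·0.5505 + -0.008721·9.9719 = 0.0647  (Oracle)
  w_6 = 0.275456·0.6850 + -0.008721·18.2269 = 0.0297  (Starbucks)
Σw_i=1.0000  μᵀw=0.1450
σ²=wᵀΣw=λ₁·μ_p+λ₂ = 0.275456·0.145 + -0.008721 = 0.031220 ≈ 0.0312

0.4004  0.3085  0.1330  -0.0267  0.0903  0.0647  0.0297


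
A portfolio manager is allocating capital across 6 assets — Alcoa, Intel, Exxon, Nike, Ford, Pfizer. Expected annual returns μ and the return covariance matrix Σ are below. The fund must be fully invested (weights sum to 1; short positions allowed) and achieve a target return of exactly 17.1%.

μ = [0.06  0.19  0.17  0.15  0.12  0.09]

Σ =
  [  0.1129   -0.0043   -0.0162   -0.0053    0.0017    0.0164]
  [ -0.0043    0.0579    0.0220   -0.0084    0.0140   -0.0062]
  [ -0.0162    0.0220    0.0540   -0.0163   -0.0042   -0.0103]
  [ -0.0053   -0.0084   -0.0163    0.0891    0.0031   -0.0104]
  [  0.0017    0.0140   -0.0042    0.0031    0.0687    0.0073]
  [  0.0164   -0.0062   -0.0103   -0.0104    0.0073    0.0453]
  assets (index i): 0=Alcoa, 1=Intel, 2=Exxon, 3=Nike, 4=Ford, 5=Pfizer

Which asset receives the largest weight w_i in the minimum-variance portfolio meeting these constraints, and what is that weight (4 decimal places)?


p=Σ⁻¹μ = [0.8335  2.3655  4.1069  3.0806  0.9852  3.4910]
q=Σ⁻¹𝟙 = [10.0918  10.4773  30.2799  21.5206  9.8536  30.0931]
a=μᵀp=2.092128  b=𝟙ᵀp=14.862686  c=𝟙ᵀq=112.316376  D=ac−b²=14.080777
λ₁=(c·0.171−b)/D = (112.316376·0.171−14.862686)/14.080777 = 0.308464
λ₂=(a−b·0.171)/D = (2.092128−14.862686·0.171)/14.080777 = -0.031915
w* = 0.308464·p + -0.031915·q:
  w_0 = 0.308464·0.8335 + -0.031915·10.0918 = -0.0650  (Alcoa)
  w_1 = 0.308464·2.3655 + -0.031915·10.4773 = 0.3953  (Intel)
  w_2 = 0.308464·4.1069 + -0.031915·30.2799 = 0.3004  (Exxon)
  w_3 = 0.308464·3.0806 + -0.031915·21.5206 = 0.2634  (Nike)
  w_4 = 0.308464·0.9852 + -0.031915·9.8536 = -0.0106  (Ford)
  w_5 = 0.308464·3.4910 + -0.031915·30.0931 = 0.1164  (Pfizer)
Σw_i=1.0000  μᵀw=0.1710
σ²=wᵀΣw=λ₁·μ_p+λ₂ = 0.308464·0.171 + -0.031915 = 0.020832 ≈ 0.0208

Intel (0.3953)


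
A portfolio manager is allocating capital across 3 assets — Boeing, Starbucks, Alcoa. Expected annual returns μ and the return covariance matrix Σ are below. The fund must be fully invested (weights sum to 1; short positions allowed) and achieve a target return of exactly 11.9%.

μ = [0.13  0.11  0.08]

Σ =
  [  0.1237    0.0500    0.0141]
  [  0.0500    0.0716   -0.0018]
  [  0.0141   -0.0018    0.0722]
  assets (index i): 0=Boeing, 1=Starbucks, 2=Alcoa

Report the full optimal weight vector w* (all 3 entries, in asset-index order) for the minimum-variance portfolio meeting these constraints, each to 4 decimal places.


0.5278  0.4204  0.0519

p=Σ⁻¹μ = [0.4159  1.2725  1.0585]
q=Σ⁻¹𝟙 = [0.9763  13.6366  13.9997]
a=μᵀp=0.278725  b=𝟙ᵀp=2.746930  c=𝟙ᵀq=28.612683  D=ac−b²=0.429452
λ₁=(c·0.119−b)/D = (28.612683·0.119−2.746930)/0.429452 = 1.532138
λ₂=(a−b·0.119)/D = (0.278725−2.746930·0.119)/0.429452 = -0.112142
w* = 1.532138·p + -0.112142·q:
  w_0 = 1.532138·0.4159 + -0.112142·0.9763 = 0.5278  (Boeing)
  w_1 = 1.532138·1.2725 + -0.112142·13.6366 = 0.4204  (Starbucks)
  w_2 = 1.532138·1.0585 + -0.112142·13.9997 = 0.0519  (Alcoa)
Σw_i=1.0000  μᵀw=0.1190
σ²=wᵀΣw=λ₁·μ_p+λ₂ = 1.532138·0.119 + -0.112142 = 0.070183 ≈ 0.0702


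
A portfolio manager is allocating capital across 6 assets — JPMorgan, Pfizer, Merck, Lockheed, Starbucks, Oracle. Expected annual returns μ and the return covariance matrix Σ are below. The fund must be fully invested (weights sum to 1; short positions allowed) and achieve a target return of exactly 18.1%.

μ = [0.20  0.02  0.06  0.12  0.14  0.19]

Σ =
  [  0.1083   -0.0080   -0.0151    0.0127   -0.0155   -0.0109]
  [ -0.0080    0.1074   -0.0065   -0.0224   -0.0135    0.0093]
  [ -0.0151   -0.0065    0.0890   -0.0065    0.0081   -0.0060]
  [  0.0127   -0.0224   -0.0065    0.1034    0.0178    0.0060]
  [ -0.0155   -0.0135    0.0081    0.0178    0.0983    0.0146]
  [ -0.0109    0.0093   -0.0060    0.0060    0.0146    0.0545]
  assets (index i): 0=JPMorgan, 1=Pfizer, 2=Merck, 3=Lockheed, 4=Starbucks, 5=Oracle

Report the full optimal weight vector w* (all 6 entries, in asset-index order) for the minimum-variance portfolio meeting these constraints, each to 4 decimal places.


p=Σ⁻¹μ = [2.5199  0.4009  1.3250  0.6159  1.1058  3.7036]
q=Σ⁻¹𝟙 = [14.2761  12.8149  15.6515  9.1790  8.6458  17.4135]
a=μᵀp=1.523903  b=𝟙ᵀp=9.671061  c=𝟙ᵀq=77.980779  D=ac−b²=25.305714
λ₁=(c·0.181−b)/D = (77.980779·0.181−9.671061)/25.305714 = 0.175591
λ₂=(a−b·0.181)/D = (1.523903−9.671061·0.181)/25.305714 = -0.008953
w* = 0.175591·p + -0.008953·q:
  w_0 = 0.175591·2.5199 + -0.008953·14.2761 = 0.3147  (JPMorgan)
  w_1 = 0.175591·0.4009 + -0.008953·12.8149 = -0.0443  (Pfizer)
  w_2 = 0.175591·1.3250 + -0.008953·15.6515 = 0.0925  (Merck)
  w_3 = 0.175591·0.6159 + -0.008953·9.1790 = 0.0260  (Lockheed)
  w_4 = 0.175591·1.1058 + -0.008953·8.6458 = 0.1168  (Starbucks)
  w_5 = 0.175591·3.7036 + -0.008953·17.4135 = 0.4944  (Oracle)
Σw_i=1.0000  μᵀw=0.1810
σ²=wᵀΣw=λ₁·μ_p+λ₂ = 0.175591·0.181 + -0.008953 = 0.022829 ≈ 0.0228

0.3147  -0.0443  0.0925  0.0260  0.1168  0.4944


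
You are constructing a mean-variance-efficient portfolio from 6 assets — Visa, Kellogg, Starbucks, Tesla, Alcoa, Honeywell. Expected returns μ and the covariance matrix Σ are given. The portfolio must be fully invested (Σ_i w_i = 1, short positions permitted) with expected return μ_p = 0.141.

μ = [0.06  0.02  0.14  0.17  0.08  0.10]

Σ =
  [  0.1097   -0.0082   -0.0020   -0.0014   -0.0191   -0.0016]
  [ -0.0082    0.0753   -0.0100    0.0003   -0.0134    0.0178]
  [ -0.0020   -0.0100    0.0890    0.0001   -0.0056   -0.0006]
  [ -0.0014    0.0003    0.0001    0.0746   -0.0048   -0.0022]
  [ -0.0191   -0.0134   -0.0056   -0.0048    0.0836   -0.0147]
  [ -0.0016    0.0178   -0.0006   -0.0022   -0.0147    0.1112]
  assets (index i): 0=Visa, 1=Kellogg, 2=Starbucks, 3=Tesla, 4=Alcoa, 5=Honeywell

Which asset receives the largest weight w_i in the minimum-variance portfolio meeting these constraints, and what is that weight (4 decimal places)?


x=Σ⁻¹μ = [0.9773  0.6486  1.7818  2.4362  1.7363  1.0969]
y=Σ⁻¹𝟙 = [14.9190  18.4905  15.0736  15.2800  21.8961  9.5258]
a=μᵀx=0.983810  b=𝟙ᵀx=8.677127  c=𝟙ᵀy=95.185061  D=ac−b²=18.351453
λ₁=(c·0.141−b)/D = (95.185061·0.141−8.677127)/18.351453 = 0.258506
λ₂=(a−b·0.141)/D = (0.983810−8.677127·0.141)/18.351453 = -0.013060
w* = 0.258506·x + -0.013060·y:
  w_0 = 0.258506·0.9773 + -0.013060·14.9190 = 0.0578  (Visa)
  w_1 = 0.258506·0.6486 + -0.013060·18.4905 = -0.0738  (Kellogg)
  w_2 = 0.258506·1.7818 + -0.013060·15.0736 = 0.2637  (Starbucks)
  w_3 = 0.258506·2.4362 + -0.013060·15.2800 = 0.4302  (Tesla)
  w_4 = 0.258506·1.7363 + -0.013060·21.8961 = 0.1629  (Alcoa)
  w_5 = 0.258506·1.0969 + -0.013060·9.5258 = 0.1591  (Honeywell)
Σw_i=1.0000  μᵀw=0.1410
σ²=wᵀΣw=λ₁·μ_p+λ₂ = 0.258506·0.141 + -0.013060 = 0.023390 ≈ 0.0234

Tesla (0.4302)


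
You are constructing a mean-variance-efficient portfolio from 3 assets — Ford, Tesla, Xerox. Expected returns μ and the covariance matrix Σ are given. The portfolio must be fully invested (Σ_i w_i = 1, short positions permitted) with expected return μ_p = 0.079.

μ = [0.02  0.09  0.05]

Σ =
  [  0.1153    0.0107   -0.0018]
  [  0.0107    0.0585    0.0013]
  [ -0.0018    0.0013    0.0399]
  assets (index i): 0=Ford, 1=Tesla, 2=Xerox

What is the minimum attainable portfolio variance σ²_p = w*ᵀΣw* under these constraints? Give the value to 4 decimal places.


p=Σ⁻¹μ = [0.0529  1.5020  1.2066]
q=Σ⁻¹𝟙 = [7.6570  15.1398  24.9148]
a=μᵀp=0.196565  b=𝟙ᵀp=2.761466  c=𝟙ᵀq=47.711637  D=ac−b²=1.752732
λ₁=(c·0.079−b)/D = (47.711637·0.079−2.761466)/1.752732 = 0.574961
λ₂=(a−b·0.079)/D = (0.196565−2.761466·0.079)/1.752732 = -0.012319
w* = 0.574961·p + -0.012319·q:
  w_0 = 0.574961·0.0529 + -0.012319·7.6570 = -0.0639  (Ford)
  w_1 = 0.574961·1.5020 + -0.012319·15.1398 = 0.6771  (Tesla)
  w_2 = 0.574961·1.2066 + -0.012319·24.9148 = 0.3868  (Xerox)
Σw_i=1.0000  μᵀw=0.0790
σ²=wᵀΣw=λ₁·μ_p+λ₂ = 0.574961·0.079 + -0.012319 = 0.033103 ≈ 0.0331

0.0331


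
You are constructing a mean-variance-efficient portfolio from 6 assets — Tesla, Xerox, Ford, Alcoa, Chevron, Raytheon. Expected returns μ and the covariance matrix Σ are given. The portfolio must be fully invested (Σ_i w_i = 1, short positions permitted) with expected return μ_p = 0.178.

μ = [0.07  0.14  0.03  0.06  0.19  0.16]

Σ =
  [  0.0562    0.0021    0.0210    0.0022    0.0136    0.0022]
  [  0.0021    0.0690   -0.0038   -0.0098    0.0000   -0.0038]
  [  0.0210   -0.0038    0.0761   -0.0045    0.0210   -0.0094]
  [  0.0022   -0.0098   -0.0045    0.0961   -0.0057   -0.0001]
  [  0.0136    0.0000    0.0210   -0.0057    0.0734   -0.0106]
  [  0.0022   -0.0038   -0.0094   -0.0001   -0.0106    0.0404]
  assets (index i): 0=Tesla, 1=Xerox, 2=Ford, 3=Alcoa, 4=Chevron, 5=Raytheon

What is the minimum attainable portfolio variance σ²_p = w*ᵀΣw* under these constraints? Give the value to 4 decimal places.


u=Σ⁻¹μ = [-0.0104  2.4846  0.3016  1.0951  3.3318  5.1417]
v=Σ⁻¹𝟙 = [6.8853  18.7620  13.0794  13.6644  14.4339  33.0064]
a=μᵀu=1.877581  b=𝟙ᵀu=12.344370  c=𝟙ᵀv=99.831482  D=ac−b²=35.058228
λ₁=(c·0.178−b)/D = (99.831482·0.178−12.344370)/35.058228 = 0.154761
λ₂=(a−b·0.178)/D = (1.877581−12.344370·0.178)/35.058228 = -0.009120
w* = 0.154761·u + -0.009120·v:
  w_0 = 0.154761·-0.0104 + -0.009120·6.8853 = -0.0644  (Tesla)
  w_1 = 0.154761·2.4846 + -0.009120·18.7620 = 0.2134  (Xerox)
  w_2 = 0.154761·0.3016 + -0.009120·13.0794 = -0.0726  (Ford)
  w_3 = 0.154761·1.0951 + -0.009120·13.6644 = 0.0449  (Alcoa)
  w_4 = 0.154761·3.3318 + -0.009120·14.4339 = 0.3840  (Chevron)
  w_5 = 0.154761·5.1417 + -0.009120·33.0064 = 0.4947  (Raytheon)
Σw_i=1.0000  μᵀw=0.1780
σ²=wᵀΣw=λ₁·μ_p+λ₂ = 0.154761·0.178 + -0.009120 = 0.018428 ≈ 0.0184

0.0184


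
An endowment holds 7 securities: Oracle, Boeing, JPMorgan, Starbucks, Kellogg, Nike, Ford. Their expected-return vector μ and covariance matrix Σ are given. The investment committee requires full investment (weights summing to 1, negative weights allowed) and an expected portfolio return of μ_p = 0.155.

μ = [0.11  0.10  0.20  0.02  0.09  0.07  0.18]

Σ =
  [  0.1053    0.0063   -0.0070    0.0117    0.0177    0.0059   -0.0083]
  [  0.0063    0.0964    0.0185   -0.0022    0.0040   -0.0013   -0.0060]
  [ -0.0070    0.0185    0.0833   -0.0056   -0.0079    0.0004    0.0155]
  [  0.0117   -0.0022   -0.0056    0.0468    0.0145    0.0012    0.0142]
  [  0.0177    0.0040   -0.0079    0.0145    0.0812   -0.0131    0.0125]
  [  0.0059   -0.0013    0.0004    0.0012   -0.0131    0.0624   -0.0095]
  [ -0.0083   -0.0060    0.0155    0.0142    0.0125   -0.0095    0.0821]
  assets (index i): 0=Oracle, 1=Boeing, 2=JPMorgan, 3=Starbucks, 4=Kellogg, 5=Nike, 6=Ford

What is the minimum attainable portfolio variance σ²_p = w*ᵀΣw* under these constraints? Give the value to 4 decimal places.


0.0208

u=Σ⁻¹μ = [1.1002  0.6740  2.0085  -0.5816  1.0660  1.5727  2.0940]
v=Σ⁻¹𝟙 = [5.9289  8.6636  10.7538  14.9714  10.5811  18.9371  9.3734]
a=μᵀu=1.161449  b=𝟙ᵀu=7.933833  c=𝟙ᵀv=79.209270  D=ac−b²=29.051858
λ₁=(c·0.155−b)/D = (79.209270·0.155−7.933833)/29.051858 = 0.149512
λ₂=(a−b·0.155)/D = (1.161449−7.933833·0.155)/29.051858 = -0.002351
w* = 0.149512·u + -0.002351·v:
  w_0 = 0.149512·1.1002 + -0.002351·5.9289 = 0.1506  (Oracle)
  w_1 = 0.149512·0.6740 + -0.002351·8.6636 = 0.0804  (Boeing)
  w_2 = 0.149512·2.0085 + -0.002351·10.7538 = 0.2750  (JPMorgan)
  w_3 = 0.149512·-0.5816 + -0.002351·14.9714 = -0.1222  (Starbucks)
  w_4 = 0.149512·1.0660 + -0.002351·10.5811 = 0.1345  (Kellogg)
  w_5 = 0.149512·1.5727 + -0.002351·18.9371 = 0.1906  (Nike)
  w_6 = 0.149512·2.0940 + -0.002351·9.3734 = 0.2910  (Ford)
Σw_i=1.0000  μᵀw=0.1550
σ²=wᵀΣw=λ₁·μ_p+λ₂ = 0.149512·0.155 + -0.002351 = 0.020824 ≈ 0.0208


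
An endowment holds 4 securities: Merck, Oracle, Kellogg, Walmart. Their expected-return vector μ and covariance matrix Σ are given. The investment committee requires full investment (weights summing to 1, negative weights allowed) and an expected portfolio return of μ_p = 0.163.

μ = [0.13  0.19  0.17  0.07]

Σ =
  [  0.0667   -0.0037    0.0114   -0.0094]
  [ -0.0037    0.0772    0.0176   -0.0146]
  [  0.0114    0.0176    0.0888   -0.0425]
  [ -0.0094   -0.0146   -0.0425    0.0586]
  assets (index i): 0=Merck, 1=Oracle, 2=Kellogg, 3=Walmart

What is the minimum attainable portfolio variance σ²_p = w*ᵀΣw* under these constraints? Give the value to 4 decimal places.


0.0267

p=Σ⁻¹μ = [2.1823  2.6836  3.3108  4.6144]
q=Σ⁻¹𝟙 = [17.4125  15.8890  26.4600  43.0069]
a=μᵀp=1.679442  b=𝟙ᵀp=12.791210  c=𝟙ᵀq=102.768354  D=ac−b²=8.978411
λ₁=(c·0.163−b)/D = (102.768354·0.163−12.791210)/8.978411 = 0.441061
λ₂=(a−b·0.163)/D = (1.679442−12.791210·0.163)/8.978411 = -0.045167
w* = 0.441061·p + -0.045167·q:
  w_0 = 0.441061·2.1823 + -0.045167·17.4125 = 0.1761  (Merck)
  w_1 = 0.441061·2.6836 + -0.045167·15.8890 = 0.4660  (Oracle)
  w_2 = 0.441061·3.3108 + -0.045167·26.4600 = 0.2652  (Kellogg)
  w_3 = 0.441061·4.6144 + -0.045167·43.0069 = 0.0928  (Walmart)
Σw_i=1.0000  μᵀw=0.1630
σ²=wᵀΣw=λ₁·μ_p+λ₂ = 0.441061·0.163 + -0.045167 = 0.026726 ≈ 0.0267


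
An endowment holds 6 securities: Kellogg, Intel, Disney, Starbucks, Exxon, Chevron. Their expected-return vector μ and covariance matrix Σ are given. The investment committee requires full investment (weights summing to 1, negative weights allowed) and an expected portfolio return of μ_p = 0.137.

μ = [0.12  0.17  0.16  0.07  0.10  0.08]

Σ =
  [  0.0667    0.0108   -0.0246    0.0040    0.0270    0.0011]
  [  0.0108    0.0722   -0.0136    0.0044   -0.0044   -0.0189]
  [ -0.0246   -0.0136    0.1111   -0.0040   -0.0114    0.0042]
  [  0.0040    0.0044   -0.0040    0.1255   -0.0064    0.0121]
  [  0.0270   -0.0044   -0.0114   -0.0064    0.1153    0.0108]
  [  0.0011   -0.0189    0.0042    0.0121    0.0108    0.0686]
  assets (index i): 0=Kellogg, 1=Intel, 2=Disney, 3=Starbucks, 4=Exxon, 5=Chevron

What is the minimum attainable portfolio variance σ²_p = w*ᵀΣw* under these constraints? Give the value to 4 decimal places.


u=Σ⁻¹μ = [1.8373  2.9492  2.2227  0.3395  0.6333  1.6536]
v=Σ⁻¹𝟙 = [14.1648  18.8553  14.6835  6.0462  6.3094  16.5862]
a=μᵀu=1.296853  b=𝟙ᵀu=9.635606  c=𝟙ᵀv=76.645384  D=ac−b²=6.552939
λ₁=(c·0.137−b)/D = (76.645384·0.137−9.635606)/6.552939 = 0.131973
λ₂=(a−b·0.137)/D = (1.296853−9.635606·0.137)/6.552939 = -0.003544
w* = 0.131973·u + -0.003544·v:
  w_0 = 0.131973·1.8373 + -0.003544·14.1648 = 0.1923  (Kellogg)
  w_1 = 0.131973·2.9492 + -0.003544·18.8553 = 0.3224  (Intel)
  w_2 = 0.131973·2.2227 + -0.003544·14.6835 = 0.2413  (Disney)
  w_3 = 0.131973·0.3395 + -0.003544·6.0462 = 0.0234  (Starbucks)
  w_4 = 0.131973·0.6333 + -0.003544·6.3094 = 0.0612  (Exxon)
  w_5 = 0.131973·1.6536 + -0.003544·16.5862 = 0.1594  (Chevron)
Σw_i=1.0000  μᵀw=0.1370
σ²=wᵀΣw=λ₁·μ_p+λ₂ = 0.131973·0.137 + -0.003544 = 0.014536 ≈ 0.0145

0.0145


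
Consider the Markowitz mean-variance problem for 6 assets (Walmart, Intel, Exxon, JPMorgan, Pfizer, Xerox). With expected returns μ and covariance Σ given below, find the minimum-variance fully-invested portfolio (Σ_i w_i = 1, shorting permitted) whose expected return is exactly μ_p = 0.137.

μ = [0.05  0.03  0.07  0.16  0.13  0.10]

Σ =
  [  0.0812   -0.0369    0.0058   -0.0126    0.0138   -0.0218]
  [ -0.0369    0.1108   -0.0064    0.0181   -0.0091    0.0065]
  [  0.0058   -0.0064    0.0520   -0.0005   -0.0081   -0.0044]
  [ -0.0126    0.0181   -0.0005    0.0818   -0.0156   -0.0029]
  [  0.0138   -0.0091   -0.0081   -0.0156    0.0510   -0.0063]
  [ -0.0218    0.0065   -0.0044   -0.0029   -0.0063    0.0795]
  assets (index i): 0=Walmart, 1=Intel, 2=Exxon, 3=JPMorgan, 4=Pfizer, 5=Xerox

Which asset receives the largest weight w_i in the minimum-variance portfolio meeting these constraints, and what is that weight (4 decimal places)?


x=Σ⁻¹μ = [1.0093  0.4604  2.0798  2.8184  3.7995  2.0160]
y=Σ⁻¹𝟙 = [21.3681  15.6985  25.2888  18.4824  28.9556  21.5230]
a=μᵀx=1.356333  b=𝟙ᵀx=12.183296  c=𝟙ᵀy=131.316489  D=ac−b²=29.676133
λ₁=(c·0.137−b)/D = (131.316489·0.137−12.183296)/29.676133 = 0.195681
λ₂=(a−b·0.137)/D = (1.356333−12.183296·0.137)/29.676133 = -0.010540
w* = 0.195681·x + -0.010540·y:
  w_0 = 0.195681·1.0093 + -0.010540·21.3681 = -0.0277  (Walmart)
  w_1 = 0.195681·0.4604 + -0.010540·15.6985 = -0.0754  (Intel)
  w_2 = 0.195681·2.0798 + -0.010540·25.2888 = 0.1404  (Exxon)
  w_3 = 0.195681·2.8184 + -0.010540·18.4824 = 0.3567  (JPMorgan)
  w_4 = 0.195681·3.7995 + -0.010540·28.9556 = 0.4383  (Pfizer)
  w_5 = 0.195681·2.0160 + -0.010540·21.5230 = 0.1676  (Xerox)
Σw_i=1.0000  μᵀw=0.1370
σ²=wᵀΣw=λ₁·μ_p+λ₂ = 0.195681·0.137 + -0.010540 = 0.016269 ≈ 0.0163

Pfizer (0.4383)


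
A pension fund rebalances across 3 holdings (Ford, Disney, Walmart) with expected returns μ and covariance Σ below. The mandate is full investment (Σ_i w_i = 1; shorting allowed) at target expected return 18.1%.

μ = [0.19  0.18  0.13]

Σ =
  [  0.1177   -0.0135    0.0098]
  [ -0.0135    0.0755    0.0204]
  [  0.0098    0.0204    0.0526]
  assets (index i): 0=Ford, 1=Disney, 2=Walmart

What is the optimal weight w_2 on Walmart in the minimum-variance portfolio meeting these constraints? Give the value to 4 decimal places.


0.0599

u=Σ⁻¹μ = [1.7852  2.3742  1.2181]
v=Σ⁻¹𝟙 = [8.7073  11.2861  13.0120]
a=μᵀu=0.924887  b=𝟙ᵀu=5.377446  c=𝟙ᵀv=33.005408  D=ac−b²=1.609345
λ₁=(c·0.181−b)/D = (33.005408·0.181−5.377446)/1.609345 = 0.370668
λ₂=(a−b·0.181)/D = (0.924887−5.377446·0.181)/1.609345 = -0.030094
w* = 0.370668·u + -0.030094·v:
  w_0 = 0.370668·1.7852 + -0.030094·8.7073 = 0.3997  (Ford)
  w_1 = 0.370668·2.3742 + -0.030094·11.2861 = 0.5404  (Disney)
  w_2 = 0.370668·1.2181 + -0.030094·13.0120 = 0.0599  (Walmart)
Σw_i=1.0000  μᵀw=0.1810
σ²=wᵀΣw=λ₁·μ_p+λ₂ = 0.370668·0.181 + -0.030094 = 0.036997 ≈ 0.0370


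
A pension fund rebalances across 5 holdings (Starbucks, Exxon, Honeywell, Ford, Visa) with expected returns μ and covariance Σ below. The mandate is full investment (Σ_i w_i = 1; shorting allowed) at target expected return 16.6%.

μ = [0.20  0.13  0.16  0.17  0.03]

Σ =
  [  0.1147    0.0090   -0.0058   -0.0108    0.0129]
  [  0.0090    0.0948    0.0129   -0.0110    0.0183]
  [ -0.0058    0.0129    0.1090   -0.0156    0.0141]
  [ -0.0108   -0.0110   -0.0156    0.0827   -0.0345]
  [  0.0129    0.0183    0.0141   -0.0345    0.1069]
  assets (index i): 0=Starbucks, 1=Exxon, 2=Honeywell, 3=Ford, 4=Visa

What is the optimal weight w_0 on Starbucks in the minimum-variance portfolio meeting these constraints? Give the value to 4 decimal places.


0.2535

g=Σ⁻¹μ = [1.9628  1.1813  1.7932  3.0537  0.5906]
h=Σ⁻¹𝟙 = [9.2015  8.3943  10.1424  21.4995  12.4080]
a=μᵀg=1.369875  b=𝟙ᵀg=8.581493  c=𝟙ᵀh=61.645635  D=ac−b²=10.804795
λ₁=(c·0.166−b)/D = (61.645635·0.166−8.581493)/10.804795 = 0.152866
λ₂=(a−b·0.166)/D = (1.369875−8.581493·0.166)/10.804795 = -0.005058
w* = 0.152866·g + -0.005058·h:
  w_0 = 0.152866·1.9628 + -0.005058·9.2015 = 0.2535  (Starbucks)
  w_1 = 0.152866·1.1813 + -0.005058·8.3943 = 0.1381  (Exxon)
  w_2 = 0.152866·1.7932 + -0.005058·10.1424 = 0.2228  (Honeywell)
  w_3 = 0.152866·3.0537 + -0.005058·21.4995 = 0.3581  (Ford)
  w_4 = 0.152866·0.5906 + -0.005058·12.4080 = 0.0275  (Visa)
Σw_i=1.0000  μᵀw=0.1660
σ²=wᵀΣw=λ₁·μ_p+λ₂ = 0.152866·0.166 + -0.005058 = 0.020318 ≈ 0.0203


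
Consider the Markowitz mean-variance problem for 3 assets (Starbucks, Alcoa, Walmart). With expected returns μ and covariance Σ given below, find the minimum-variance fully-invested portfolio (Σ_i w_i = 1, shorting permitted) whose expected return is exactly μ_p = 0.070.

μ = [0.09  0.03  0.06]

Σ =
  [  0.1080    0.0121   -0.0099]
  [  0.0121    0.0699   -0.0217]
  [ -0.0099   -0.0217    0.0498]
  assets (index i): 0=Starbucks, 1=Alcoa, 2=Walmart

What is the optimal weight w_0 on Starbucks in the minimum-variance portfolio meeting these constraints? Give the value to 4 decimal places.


x=Σ⁻¹μ = [0.9016  0.8127  1.7382]
y=Σ⁻¹𝟙 = [9.6531  22.5097  31.8077]
a=μᵀx=0.209818  b=𝟙ᵀx=3.452529  c=𝟙ᵀy=63.970452  D=ac−b²=1.502226
λ₁=(c·0.070−b)/D = (63.970452·0.070−3.452529)/1.502226 = 0.682589
λ₂=(a−b·0.070)/D = (0.209818−3.452529·0.070)/1.502226 = -0.021208
w* = 0.682589·x + -0.021208·y:
  w_0 = 0.682589·0.9016 + -0.021208·9.6531 = 0.4107  (Starbucks)
  w_1 = 0.682589·0.8127 + -0.021208·22.5097 = 0.0774  (Alcoa)
  w_2 = 0.682589·1.7382 + -0.021208·31.8077 = 0.5119  (Walmart)
Σw_i=1.0000  μᵀw=0.0700
σ²=wᵀΣw=λ₁·μ_p+λ₂ = 0.682589·0.070 + -0.021208 = 0.026574 ≈ 0.0266

0.4107


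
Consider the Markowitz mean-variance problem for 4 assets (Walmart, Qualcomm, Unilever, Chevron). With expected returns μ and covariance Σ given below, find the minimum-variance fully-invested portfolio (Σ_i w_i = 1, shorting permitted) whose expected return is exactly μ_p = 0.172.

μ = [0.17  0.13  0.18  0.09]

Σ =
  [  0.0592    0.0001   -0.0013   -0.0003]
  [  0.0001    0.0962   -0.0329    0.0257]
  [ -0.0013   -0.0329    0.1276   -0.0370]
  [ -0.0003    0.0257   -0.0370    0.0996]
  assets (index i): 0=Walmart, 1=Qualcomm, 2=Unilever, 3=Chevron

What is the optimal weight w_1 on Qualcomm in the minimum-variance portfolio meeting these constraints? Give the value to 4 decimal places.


0.2192

x=Σ⁻¹μ = [2.9252  1.7797  2.2759  1.2987]
y=Σ⁻¹𝟙 = [17.2582  12.0928  14.7402  12.4476]
a=μᵀx=1.255188  b=𝟙ᵀx=8.279476  c=𝟙ᵀy=56.538778  D=ac−b²=2.417053
λ₁=(c·0.172−b)/D = (56.538778·0.172−8.279476)/2.417053 = 0.597916
λ₂=(a−b·0.172)/D = (1.255188−8.279476·0.172)/2.417053 = -0.069871
w* = 0.597916·x + -0.069871·y:
  w_0 = 0.597916·2.9252 + -0.069871·17.2582 = 0.5432  (Walmart)
  w_1 = 0.597916·1.7797 + -0.069871·12.0928 = 0.2192  (Qualcomm)
  w_2 = 0.597916·2.2759 + -0.069871·14.7402 = 0.3309  (Unilever)
  w_3 = 0.597916·1.2987 + -0.069871·12.4476 = -0.0932  (Chevron)
Σw_i=1.0000  μᵀw=0.1720
σ²=wᵀΣw=λ₁·μ_p+λ₂ = 0.597916·0.172 + -0.069871 = 0.032970 ≈ 0.0330


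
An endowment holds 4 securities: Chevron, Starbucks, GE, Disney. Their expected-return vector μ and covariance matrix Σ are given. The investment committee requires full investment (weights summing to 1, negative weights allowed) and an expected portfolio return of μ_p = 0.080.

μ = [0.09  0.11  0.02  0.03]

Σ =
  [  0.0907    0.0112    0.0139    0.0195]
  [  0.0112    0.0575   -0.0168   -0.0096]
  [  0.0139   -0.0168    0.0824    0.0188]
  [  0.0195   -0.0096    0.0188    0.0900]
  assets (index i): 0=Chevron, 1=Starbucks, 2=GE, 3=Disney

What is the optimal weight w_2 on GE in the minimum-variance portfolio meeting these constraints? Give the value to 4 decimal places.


x=Σ⁻¹μ = [0.6069  1.9857  0.4734  0.3148]
y=Σ⁻¹𝟙 = [4.0787  22.2419  13.7639  9.7247]
a=μᵀx=0.291955  b=𝟙ᵀx=3.380714  c=𝟙ᵀy=49.809246  D=ac−b²=3.112843
λ₁=(c·0.080−b)/D = (49.809246·0.080−3.380714)/3.112843 = 0.194043
λ₂=(a−b·0.080)/D = (0.291955−3.380714·0.080)/3.112843 = 0.006906
w* = 0.194043·x + 0.006906·y:
  w_0 = 0.194043·0.6069 + 0.006906·4.0787 = 0.1459  (Chevron)
  w_1 = 0.194043·1.9857 + 0.006906·22.2419 = 0.5389  (Starbucks)
  w_2 = 0.194043·0.4734 + 0.006906·13.7639 = 0.1869  (GE)
  w_3 = 0.194043·0.3148 + 0.006906·9.7247 = 0.1282  (Disney)
Σw_i=1.0000  μᵀw=0.0800
σ²=wᵀΣw=λ₁·μ_p+λ₂ = 0.194043·0.080 + 0.006906 = 0.022430 ≈ 0.0224

0.1869


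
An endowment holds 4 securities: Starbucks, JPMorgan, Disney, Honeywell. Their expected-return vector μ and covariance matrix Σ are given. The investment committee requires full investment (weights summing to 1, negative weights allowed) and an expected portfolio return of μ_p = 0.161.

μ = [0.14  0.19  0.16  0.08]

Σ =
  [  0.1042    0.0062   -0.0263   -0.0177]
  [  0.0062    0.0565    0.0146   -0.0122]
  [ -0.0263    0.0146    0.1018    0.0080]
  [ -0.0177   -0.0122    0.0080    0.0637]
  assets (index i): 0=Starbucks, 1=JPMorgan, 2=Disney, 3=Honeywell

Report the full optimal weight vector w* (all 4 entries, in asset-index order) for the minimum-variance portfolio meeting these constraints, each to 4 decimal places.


g=Σ⁻¹μ = [1.8844  3.2718  1.4142  2.2285]
h=Σ⁻¹𝟙 = [14.5775  18.5035  9.1958  22.1381]
a=μᵀg=1.290007  b=𝟙ᵀg=8.798880  c=𝟙ᵀh=64.414836  D=ac−b²=5.675285
λ₁=(c·0.161−b)/D = (64.414836·0.161−8.798880)/5.675285 = 0.276974
λ₂=(a−b·0.161)/D = (1.290007−8.798880·0.161)/5.675285 = -0.022310
w* = 0.276974·g + -0.022310·h:
  w_0 = 0.276974·1.8844 + -0.022310·14.5775 = 0.1967  (Starbucks)
  w_1 = 0.276974·3.2718 + -0.022310·18.5035 = 0.4934  (JPMorgan)
  w_2 = 0.276974·1.4142 + -0.022310·9.1958 = 0.1865  (Disney)
  w_3 = 0.276974·2.2285 + -0.022310·22.1381 = 0.1234  (Honeywell)
Σw_i=1.0000  μᵀw=0.1610
σ²=wᵀΣw=λ₁·μ_p+λ₂ = 0.276974·0.161 + -0.022310 = 0.022283 ≈ 0.0223

0.1967  0.4934  0.1865  0.1234


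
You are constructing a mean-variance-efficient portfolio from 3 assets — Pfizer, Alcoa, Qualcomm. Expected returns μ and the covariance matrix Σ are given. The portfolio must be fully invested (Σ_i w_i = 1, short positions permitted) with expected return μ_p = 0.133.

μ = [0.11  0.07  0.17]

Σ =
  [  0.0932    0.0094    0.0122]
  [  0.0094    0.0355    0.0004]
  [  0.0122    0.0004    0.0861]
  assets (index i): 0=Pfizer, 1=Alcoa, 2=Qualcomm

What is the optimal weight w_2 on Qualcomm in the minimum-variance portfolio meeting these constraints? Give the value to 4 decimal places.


g=Σ⁻¹μ = [0.7605  1.7495  1.8586]
h=Σ⁻¹𝟙 = [6.6993  26.2763  10.5431]
a=μᵀg=0.522078  b=𝟙ᵀg=4.368589  c=𝟙ᵀh=43.518702  D=ac−b²=3.635579
λ₁=(c·0.133−b)/D = (43.518702·0.133−4.368589)/3.635579 = 0.390419
λ₂=(a−b·0.133)/D = (0.522078−4.368589·0.133)/3.635579 = -0.016213
w* = 0.390419·g + -0.016213·h:
  w_0 = 0.390419·0.7605 + -0.016213·6.6993 = 0.1883  (Pfizer)
  w_1 = 0.390419·1.7495 + -0.016213·26.2763 = 0.2570  (Alcoa)
  w_2 = 0.390419·1.8586 + -0.016213·10.5431 = 0.5547  (Qualcomm)
Σw_i=1.0000  μᵀw=0.1330
σ²=wᵀΣw=λ₁·μ_p+λ₂ = 0.390419·0.133 + -0.016213 = 0.035712 ≈ 0.0357

0.5547


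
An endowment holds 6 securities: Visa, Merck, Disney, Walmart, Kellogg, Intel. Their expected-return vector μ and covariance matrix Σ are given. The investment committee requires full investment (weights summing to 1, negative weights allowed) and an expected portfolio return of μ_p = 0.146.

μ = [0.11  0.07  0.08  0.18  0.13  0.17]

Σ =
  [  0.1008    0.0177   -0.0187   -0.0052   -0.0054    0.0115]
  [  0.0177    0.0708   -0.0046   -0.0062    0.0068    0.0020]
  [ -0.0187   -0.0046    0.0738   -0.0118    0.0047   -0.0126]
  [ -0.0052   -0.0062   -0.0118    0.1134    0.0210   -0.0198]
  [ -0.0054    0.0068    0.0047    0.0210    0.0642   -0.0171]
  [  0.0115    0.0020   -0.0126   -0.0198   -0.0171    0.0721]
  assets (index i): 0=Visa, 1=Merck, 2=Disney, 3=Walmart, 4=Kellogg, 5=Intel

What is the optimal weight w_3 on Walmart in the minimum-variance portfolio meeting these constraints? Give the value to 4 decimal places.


g=Σ⁻¹μ = [1.1957  0.7160  2.2614  2.1547  2.1499  3.6441]
h=Σ⁻¹𝟙 = [10.8261  11.9108  22.1380  13.4476  15.3351  23.0112]
a=μᵀg=1.649380  b=𝟙ᵀg=12.121700  c=𝟙ᵀh=96.668801  D=ac−b²=12.508013
λ₁=(c·0.146−b)/D = (96.668801·0.146−12.121700)/12.508013 = 0.159253
λ₂=(a−b·0.146)/D = (1.649380−12.121700·0.146)/12.508013 = -0.009625
w* = 0.159253·g + -0.009625·h:
  w_0 = 0.159253·1.1957 + -0.009625·10.8261 = 0.0862  (Visa)
  w_1 = 0.159253·0.7160 + -0.009625·11.9108 = -0.0006  (Merck)
  w_2 = 0.159253·2.2614 + -0.009625·22.1380 = 0.1471  (Disney)
  w_3 = 0.159253·2.1547 + -0.009625·13.4476 = 0.2137  (Walmart)
  w_4 = 0.159253·2.1499 + -0.009625·15.3351 = 0.1948  (Kellogg)
  w_5 = 0.159253·3.6441 + -0.009625·23.0112 = 0.3589  (Intel)
Σw_i=1.0000  μᵀw=0.1460
σ²=wᵀΣw=λ₁·μ_p+λ₂ = 0.159253·0.146 + -0.009625 = 0.013626 ≈ 0.0136

0.2137
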